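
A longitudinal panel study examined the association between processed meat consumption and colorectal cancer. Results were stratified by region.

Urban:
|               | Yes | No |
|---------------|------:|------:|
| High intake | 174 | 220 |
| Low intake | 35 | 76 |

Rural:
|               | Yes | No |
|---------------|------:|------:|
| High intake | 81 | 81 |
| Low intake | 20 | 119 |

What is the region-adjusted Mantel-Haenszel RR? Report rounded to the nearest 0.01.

1.99

RR_MH = Σ(aᵢ·n₀ᵢ/nᵢ) / Σ(cᵢ·n₁ᵢ/nᵢ), with n₁ᵢ = aᵢ+bᵢ (exposed), n₀ᵢ = cᵢ+dᵢ (unexposed), nᵢ = n₁ᵢ+n₀ᵢ.
Stratum 1 (Urban): n₁ = 394, n₀ = 111, n = 505; a·n₀/n = 174·111/505 = 38.2455; c·n₁/n = 35·394/505 = 27.3069
Stratum 2 (Rural): n₁ = 162, n₀ = 139, n = 301; a·n₀/n = 81·139/301 = 37.4053; c·n₁/n = 20·162/301 = 10.7641
RR_MH = (38.2455 + 37.4053) / (27.3069 + 10.7641) = 75.6509 / 38.0711 = 1.98710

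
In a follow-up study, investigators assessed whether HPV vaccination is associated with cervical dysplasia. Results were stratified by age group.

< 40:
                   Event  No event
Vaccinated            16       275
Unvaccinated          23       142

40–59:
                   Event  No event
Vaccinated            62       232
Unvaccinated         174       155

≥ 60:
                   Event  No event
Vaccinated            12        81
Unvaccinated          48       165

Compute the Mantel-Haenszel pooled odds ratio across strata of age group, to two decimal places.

OR_MH = Σ(aᵢdᵢ/nᵢ) / Σ(bᵢcᵢ/nᵢ), where nᵢ is the stratum total.
Stratum 1 (< 40): n = 456; a·d/n = 16·142/456 = 4.9825; b·c/n = 275·23/456 = 13.8706
Stratum 2 (40–59): n = 623; a·d/n = 62·155/623 = 15.4254; b·c/n = 232·174/623 = 64.7961
Stratum 3 (≥ 60): n = 306; a·d/n = 12·165/306 = 6.4706; b·c/n = 81·48/306 = 12.7059
OR_MH = (4.9825 + 15.4254 + 6.4706) / (13.8706 + 64.7961 + 12.7059) = 26.8784 / 91.3726 = 0.29416

0.29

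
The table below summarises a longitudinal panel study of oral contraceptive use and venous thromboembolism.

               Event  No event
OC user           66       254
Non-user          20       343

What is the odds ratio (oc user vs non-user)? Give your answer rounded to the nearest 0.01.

Cells: a = 66, b = 254, c = 20, d = 343.
OR = (a·d)/(b·c) = (66 × 343) / (254 × 20) = 22638 / 5080 = 4.45630
The odds of venous thromboembolism are about 4.46 times as high in the oc user group.

4.46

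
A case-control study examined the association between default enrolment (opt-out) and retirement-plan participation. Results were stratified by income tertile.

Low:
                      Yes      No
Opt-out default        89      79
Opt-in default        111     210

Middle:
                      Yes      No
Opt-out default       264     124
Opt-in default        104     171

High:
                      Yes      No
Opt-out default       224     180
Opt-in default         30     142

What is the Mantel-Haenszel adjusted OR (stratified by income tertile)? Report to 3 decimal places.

OR_MH = Σ(aᵢdᵢ/nᵢ) / Σ(bᵢcᵢ/nᵢ), where nᵢ is the stratum total.
Stratum 1 (Low): n = 489; a·d/n = 89·210/489 = 38.2209; b·c/n = 79·111/489 = 17.9325
Stratum 2 (Middle): n = 663; a·d/n = 264·171/663 = 68.0905; b·c/n = 124·104/663 = 19.4510
Stratum 3 (High): n = 576; a·d/n = 224·142/576 = 55.2222; b·c/n = 180·30/576 = 9.3750
OR_MH = (38.2209 + 68.0905 + 55.2222) / (17.9325 + 19.4510 + 9.3750) = 161.5336 / 46.7585 = 3.45464

3.455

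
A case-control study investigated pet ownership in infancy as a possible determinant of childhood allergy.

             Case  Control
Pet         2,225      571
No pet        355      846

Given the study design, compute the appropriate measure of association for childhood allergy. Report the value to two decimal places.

9.29

Cells: a = 2225, b = 571, c = 355, d = 846.
This is a case-control study: participants were sampled on outcome status, so risks in the source population cannot be estimated directly — relative risk is not valid here. The odds ratio is the appropriate measure.
OR = (a·d)/(b·c) = (2225 × 846) / (571 × 355) = 1882350 / 202705 = 9.28615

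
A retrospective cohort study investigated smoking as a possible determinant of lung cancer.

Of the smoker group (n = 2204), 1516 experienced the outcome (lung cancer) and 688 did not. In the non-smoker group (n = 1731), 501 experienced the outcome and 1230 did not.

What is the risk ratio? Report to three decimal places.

2.377

From the description: a = 1516, b = 688, c = 501, d = 1230.
Risk in exposed = 1516/2204 = 0.68784; risk in unexposed = 501/1731 = 0.28943.
RR = 0.68784 / 0.28943 = 2.37655
The risk among the exposed is 2.38 times that among the unexposed.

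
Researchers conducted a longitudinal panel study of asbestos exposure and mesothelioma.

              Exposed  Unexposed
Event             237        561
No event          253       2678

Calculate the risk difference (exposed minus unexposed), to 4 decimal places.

Reading the table with exposure as columns: a = 237 (Exposed, case), b = 253 (Exposed, non-case), c = 561 (Unexposed, case), d = 2678.
Risk in exposed = 237/490 = 0.483673; risk in unexposed = 561/3239 = 0.173202.
Risk difference = 0.483673 − 0.173202 = 0.310472

0.3105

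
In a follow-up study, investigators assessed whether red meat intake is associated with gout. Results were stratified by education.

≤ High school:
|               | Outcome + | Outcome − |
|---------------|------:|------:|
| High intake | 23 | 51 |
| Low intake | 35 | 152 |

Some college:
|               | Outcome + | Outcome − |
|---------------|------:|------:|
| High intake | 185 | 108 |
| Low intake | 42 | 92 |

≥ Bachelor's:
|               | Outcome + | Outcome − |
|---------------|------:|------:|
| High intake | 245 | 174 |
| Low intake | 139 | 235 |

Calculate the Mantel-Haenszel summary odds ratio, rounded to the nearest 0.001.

OR_MH = Σ(aᵢdᵢ/nᵢ) / Σ(bᵢcᵢ/nᵢ), where nᵢ is the stratum total.
Stratum 1 (≤ High school): n = 261; a·d/n = 23·152/261 = 13.3946; b·c/n = 51·35/261 = 6.8391
Stratum 2 (Some college): n = 427; a·d/n = 185·92/427 = 39.8595; b·c/n = 108·42/427 = 10.6230
Stratum 3 (≥ Bachelor's): n = 793; a·d/n = 245·235/793 = 72.6040; b·c/n = 174·139/793 = 30.4994
OR_MH = (13.3946 + 39.8595 + 72.6040) / (6.8391 + 10.6230 + 30.4994) = 125.8582 / 47.9614 = 2.62416

2.624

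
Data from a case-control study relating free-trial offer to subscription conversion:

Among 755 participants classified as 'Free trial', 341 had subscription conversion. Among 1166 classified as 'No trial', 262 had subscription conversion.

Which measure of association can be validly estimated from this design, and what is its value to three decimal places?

2.842

From the description: a = 341, b = 414, c = 262, d = 904.
This is a case-control study: participants were sampled on outcome status, so risks in the source population cannot be estimated directly — relative risk is not valid here. The odds ratio is the appropriate measure.
OR = (a·d)/(b·c) = (341 × 904) / (414 × 262) = 308264 / 108468 = 2.84198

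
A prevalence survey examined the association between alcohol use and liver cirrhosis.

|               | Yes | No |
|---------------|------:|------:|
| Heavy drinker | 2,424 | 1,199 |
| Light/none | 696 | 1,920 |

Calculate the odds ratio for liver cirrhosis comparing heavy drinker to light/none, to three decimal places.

Cells: a = 2424, b = 1199, c = 696, d = 1920.
OR = (a·d)/(b·c) = (2424 × 1920) / (1199 × 696) = 4654080 / 834504 = 5.57706
The odds of liver cirrhosis are about 5.58 times as high in the heavy drinker group.

5.577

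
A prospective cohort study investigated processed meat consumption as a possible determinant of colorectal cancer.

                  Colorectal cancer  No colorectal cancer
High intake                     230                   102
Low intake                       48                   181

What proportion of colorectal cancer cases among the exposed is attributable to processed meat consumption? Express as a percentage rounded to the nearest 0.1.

69.7

Cells: a = 230, b = 102, c = 48, d = 181.
Risk in exposed = 230/332 = 0.69277; risk in unexposed = 48/229 = 0.20961.
RR = 0.69277/0.20961 = 3.30510
AR% = (RR − 1)/RR × 100 = (3.30510 − 1)/3.30510 × 100 = 69.7437%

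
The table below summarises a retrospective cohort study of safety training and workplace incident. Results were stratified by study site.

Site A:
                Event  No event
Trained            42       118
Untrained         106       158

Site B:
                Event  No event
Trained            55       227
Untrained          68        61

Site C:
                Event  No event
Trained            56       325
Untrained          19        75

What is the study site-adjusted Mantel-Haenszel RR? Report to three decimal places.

RR_MH = Σ(aᵢ·n₀ᵢ/nᵢ) / Σ(cᵢ·n₁ᵢ/nᵢ), with n₁ᵢ = aᵢ+bᵢ (exposed), n₀ᵢ = cᵢ+dᵢ (unexposed), nᵢ = n₁ᵢ+n₀ᵢ.
Stratum 1 (Site A): n₁ = 160, n₀ = 264, n = 424; a·n₀/n = 42·264/424 = 26.1509; c·n₁/n = 106·160/424 = 40.0000
Stratum 2 (Site B): n₁ = 282, n₀ = 129, n = 411; a·n₀/n = 55·129/411 = 17.2628; c·n₁/n = 68·282/411 = 46.6569
Stratum 3 (Site C): n₁ = 381, n₀ = 94, n = 475; a·n₀/n = 56·94/475 = 11.0821; c·n₁/n = 19·381/475 = 15.2400
RR_MH = (26.1509 + 17.2628 + 11.0821) / (40.0000 + 46.6569 + 15.2400) = 54.4958 / 101.8969 = 0.53481

0.535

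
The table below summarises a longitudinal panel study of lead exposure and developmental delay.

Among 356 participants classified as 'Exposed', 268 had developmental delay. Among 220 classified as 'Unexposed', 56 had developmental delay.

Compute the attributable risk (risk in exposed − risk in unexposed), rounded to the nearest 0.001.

0.498

From the description: a = 268, b = 88, c = 56, d = 164.
Risk in exposed = 268/356 = 0.752809; risk in unexposed = 56/220 = 0.254545.
Risk difference = 0.752809 − 0.254545 = 0.498264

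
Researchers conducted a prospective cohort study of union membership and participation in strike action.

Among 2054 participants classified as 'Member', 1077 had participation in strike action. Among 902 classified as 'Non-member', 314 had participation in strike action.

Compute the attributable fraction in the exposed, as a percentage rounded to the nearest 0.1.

33.6

From the description: a = 1077, b = 977, c = 314, d = 588.
Risk in exposed = 1077/2054 = 0.52434; risk in unexposed = 314/902 = 0.34812.
RR = 0.52434/0.34812 = 1.50623
AR% = (RR − 1)/RR × 100 = (1.50623 − 1)/1.50623 × 100 = 33.6092%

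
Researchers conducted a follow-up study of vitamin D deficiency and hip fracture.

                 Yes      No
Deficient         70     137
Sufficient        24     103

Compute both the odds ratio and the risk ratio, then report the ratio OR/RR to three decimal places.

1.225

Cells: a = 70, b = 137, c = 24, d = 103.
OR = (70·103)/(137·24) = 7210/3288 = 2.19282
Risk in exposed = 70/207 = 0.33816; risk in unexposed = 24/127 = 0.18898; RR = 1.78945
OR/RR = 2.19282 / 1.78945 = 1.22542
The outcome is not rare, so the OR lies further from 1 than the RR.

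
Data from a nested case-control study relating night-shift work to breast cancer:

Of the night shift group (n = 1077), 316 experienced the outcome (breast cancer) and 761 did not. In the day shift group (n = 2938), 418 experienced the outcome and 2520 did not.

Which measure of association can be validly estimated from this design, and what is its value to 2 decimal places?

From the description: a = 316, b = 761, c = 418, d = 2520.
This is a nested case-control study: participants were sampled on outcome status, so risks in the source population cannot be estimated directly — relative risk is not valid here. The odds ratio is the appropriate measure.
OR = (a·d)/(b·c) = (316 × 2520) / (761 × 418) = 796320 / 318098 = 2.50338

2.50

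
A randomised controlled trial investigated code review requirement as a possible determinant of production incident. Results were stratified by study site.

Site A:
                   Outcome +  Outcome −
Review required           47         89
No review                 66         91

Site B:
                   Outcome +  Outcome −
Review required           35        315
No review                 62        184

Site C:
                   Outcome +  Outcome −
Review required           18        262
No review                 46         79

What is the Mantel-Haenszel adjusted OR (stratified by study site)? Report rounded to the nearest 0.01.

0.35

OR_MH = Σ(aᵢdᵢ/nᵢ) / Σ(bᵢcᵢ/nᵢ), where nᵢ is the stratum total.
Stratum 1 (Site A): n = 293; a·d/n = 47·91/293 = 14.5973; b·c/n = 89·66/293 = 20.0478
Stratum 2 (Site B): n = 596; a·d/n = 35·184/596 = 10.8054; b·c/n = 315·62/596 = 32.7685
Stratum 3 (Site C): n = 405; a·d/n = 18·79/405 = 3.5111; b·c/n = 262·46/405 = 29.7580
OR_MH = (14.5973 + 10.8054 + 3.5111) / (20.0478 + 32.7685 + 29.7580) = 28.9137 / 82.5743 = 0.35015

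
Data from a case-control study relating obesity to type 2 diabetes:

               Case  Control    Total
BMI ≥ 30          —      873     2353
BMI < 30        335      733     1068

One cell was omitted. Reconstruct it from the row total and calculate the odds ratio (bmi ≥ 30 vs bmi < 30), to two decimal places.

The missing cell is in the exposed row: 2353 − 873 = 1480.
So a = 1480, b = 873, c = 335, d = 733.
OR = (a·d)/(b·c) = (1480 × 733) / (873 × 335) = 1084840 / 292455 = 3.70943

3.71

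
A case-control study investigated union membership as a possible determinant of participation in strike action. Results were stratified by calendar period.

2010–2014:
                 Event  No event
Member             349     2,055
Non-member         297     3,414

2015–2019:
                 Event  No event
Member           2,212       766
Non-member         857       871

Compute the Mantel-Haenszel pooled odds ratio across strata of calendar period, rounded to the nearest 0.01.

2.53

OR_MH = Σ(aᵢdᵢ/nᵢ) / Σ(bᵢcᵢ/nᵢ), where nᵢ is the stratum total.
Stratum 1 (2010–2014): n = 6115; a·d/n = 349·3414/6115 = 194.8464; b·c/n = 2055·297/6115 = 99.8095
Stratum 2 (2015–2019): n = 4706; a·d/n = 2212·871/4706 = 409.4033; b·c/n = 766·857/4706 = 139.4947
OR_MH = (194.8464 + 409.4033) / (99.8095 + 139.4947) = 604.2498 / 239.3042 = 2.52503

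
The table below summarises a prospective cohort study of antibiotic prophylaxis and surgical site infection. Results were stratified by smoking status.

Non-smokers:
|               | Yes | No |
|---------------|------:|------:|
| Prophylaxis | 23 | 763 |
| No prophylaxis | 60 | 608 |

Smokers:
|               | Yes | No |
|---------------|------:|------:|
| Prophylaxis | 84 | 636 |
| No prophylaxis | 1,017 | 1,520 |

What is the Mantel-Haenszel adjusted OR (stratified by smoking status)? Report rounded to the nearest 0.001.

OR_MH = Σ(aᵢdᵢ/nᵢ) / Σ(bᵢcᵢ/nᵢ), where nᵢ is the stratum total.
Stratum 1 (Non-smokers): n = 1454; a·d/n = 23·608/1454 = 9.6176; b·c/n = 763·60/1454 = 31.4856
Stratum 2 (Smokers): n = 3257; a·d/n = 84·1520/3257 = 39.2017; b·c/n = 636·1017/3257 = 198.5913
OR_MH = (9.6176 + 39.2017) / (31.4856 + 198.5913) = 48.8193 / 230.0769 = 0.21219

0.212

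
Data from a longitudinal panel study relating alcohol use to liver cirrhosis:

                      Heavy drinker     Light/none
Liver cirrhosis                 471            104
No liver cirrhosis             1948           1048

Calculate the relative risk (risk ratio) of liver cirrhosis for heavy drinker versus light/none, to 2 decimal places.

2.16

Reading the table with exposure as columns: a = 471 (Heavy drinker, case), b = 1948 (Heavy drinker, non-case), c = 104 (Light/none, case), d = 1048.
Risk in exposed = 471/2419 = 0.19471; risk in unexposed = 104/1152 = 0.09028.
RR = 0.19471 / 0.09028 = 2.15677
The risk among the exposed is 2.16 times that among the unexposed.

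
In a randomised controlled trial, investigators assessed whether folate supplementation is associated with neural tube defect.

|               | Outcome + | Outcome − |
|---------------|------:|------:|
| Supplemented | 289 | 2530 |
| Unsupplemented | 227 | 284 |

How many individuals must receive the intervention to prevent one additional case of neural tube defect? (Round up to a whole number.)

Risk in treated group = 289/2819 = 0.10252; risk in control = 227/511 = 0.44423.
Absolute risk reduction = 0.44423 − 0.10252 = 0.34171
NNT = 1 / ARR = 1 / 0.34171 = 2.926 → round up → 3

3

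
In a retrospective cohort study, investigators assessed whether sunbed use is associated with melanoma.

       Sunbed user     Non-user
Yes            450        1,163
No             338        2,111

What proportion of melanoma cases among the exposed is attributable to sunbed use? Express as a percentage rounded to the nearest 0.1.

37.8

Reading the table with exposure as columns: a = 450 (Sunbed user, case), b = 338 (Sunbed user, non-case), c = 1163 (Non-user, case), d = 2111.
Risk in exposed = 450/788 = 0.57107; risk in unexposed = 1163/3274 = 0.35522.
RR = 0.57107/0.35522 = 1.60763
AR% = (RR − 1)/RR × 100 = (1.60763 − 1)/1.60763 × 100 = 37.7965%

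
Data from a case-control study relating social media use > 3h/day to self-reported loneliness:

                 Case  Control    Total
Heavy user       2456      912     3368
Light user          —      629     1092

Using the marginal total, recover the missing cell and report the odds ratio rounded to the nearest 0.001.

3.659

The missing cell is in the unexposed row: 1092 − 629 = 463.
So a = 2456, b = 912, c = 463, d = 629.
OR = (a·d)/(b·c) = (2456 × 629) / (912 × 463) = 1544824 / 422256 = 3.65850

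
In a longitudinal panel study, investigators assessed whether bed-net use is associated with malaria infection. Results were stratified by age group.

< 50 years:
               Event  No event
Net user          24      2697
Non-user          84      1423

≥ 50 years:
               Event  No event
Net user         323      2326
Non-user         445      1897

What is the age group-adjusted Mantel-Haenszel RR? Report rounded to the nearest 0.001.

RR_MH = Σ(aᵢ·n₀ᵢ/nᵢ) / Σ(cᵢ·n₁ᵢ/nᵢ), with n₁ᵢ = aᵢ+bᵢ (exposed), n₀ᵢ = cᵢ+dᵢ (unexposed), nᵢ = n₁ᵢ+n₀ᵢ.
Stratum 1 (< 50 years): n₁ = 2721, n₀ = 1507, n = 4228; a·n₀/n = 24·1507/4228 = 8.5544; c·n₁/n = 84·2721/4228 = 54.0596
Stratum 2 (≥ 50 years): n₁ = 2649, n₀ = 2342, n = 4991; a·n₀/n = 323·2342/4991 = 151.5660; c·n₁/n = 445·2649/4991 = 236.1861
RR_MH = (8.5544 + 151.5660) / (54.0596 + 236.1861) = 160.1204 / 290.2457 = 0.55167

0.552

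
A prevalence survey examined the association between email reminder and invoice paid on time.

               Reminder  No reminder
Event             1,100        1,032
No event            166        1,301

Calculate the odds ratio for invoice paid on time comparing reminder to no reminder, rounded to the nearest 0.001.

Reading the table with exposure as columns: a = 1100 (Reminder, case), b = 166 (Reminder, non-case), c = 1032 (No reminder, case), d = 1301.
OR = (a·d)/(b·c) = (1100 × 1301) / (166 × 1032) = 1431100 / 171312 = 8.35376
The odds of invoice paid on time are about 8.35 times as high in the reminder group.

8.354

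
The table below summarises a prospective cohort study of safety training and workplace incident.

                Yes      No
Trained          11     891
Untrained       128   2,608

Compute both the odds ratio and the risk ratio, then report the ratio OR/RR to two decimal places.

Cells: a = 11, b = 891, c = 128, d = 2608.
OR = (11·2608)/(891·128) = 28688/114048 = 0.25154
Risk in exposed = 11/902 = 0.01220; risk in unexposed = 128/2736 = 0.04678; RR = 0.26067
OR/RR = 0.25154 / 0.26067 = 0.96498
The outcome is rare in both groups, so OR ≈ RR (ratio near 1).

0.96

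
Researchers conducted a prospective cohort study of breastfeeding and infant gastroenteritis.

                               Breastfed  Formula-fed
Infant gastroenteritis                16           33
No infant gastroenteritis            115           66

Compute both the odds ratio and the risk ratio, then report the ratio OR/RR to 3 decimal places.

Reading the table with exposure as columns: a = 16 (Breastfed, case), b = 115 (Breastfed, non-case), c = 33 (Formula-fed, case), d = 66.
OR = (16·66)/(115·33) = 1056/3795 = 0.27826
Risk in exposed = 16/131 = 0.12214; risk in unexposed = 33/99 = 0.33333; RR = 0.36641
OR/RR = 0.27826 / 0.36641 = 0.75942
The outcome is not rare, so the OR lies further from 1 than the RR.

0.759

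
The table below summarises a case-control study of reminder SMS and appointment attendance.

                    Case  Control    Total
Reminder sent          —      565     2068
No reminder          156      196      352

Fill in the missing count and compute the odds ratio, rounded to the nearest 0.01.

3.34

The missing cell is in the exposed row: 2068 − 565 = 1503.
So a = 1503, b = 565, c = 156, d = 196.
OR = (a·d)/(b·c) = (1503 × 196) / (565 × 156) = 294588 / 88140 = 3.34227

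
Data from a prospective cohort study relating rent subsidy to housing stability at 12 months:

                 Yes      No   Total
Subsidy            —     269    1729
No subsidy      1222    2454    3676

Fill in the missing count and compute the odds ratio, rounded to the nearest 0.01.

The missing cell is in the exposed row: 1729 − 269 = 1460.
So a = 1460, b = 269, c = 1222, d = 2454.
OR = (a·d)/(b·c) = (1460 × 2454) / (269 × 1222) = 3582840 / 328718 = 10.89943

10.90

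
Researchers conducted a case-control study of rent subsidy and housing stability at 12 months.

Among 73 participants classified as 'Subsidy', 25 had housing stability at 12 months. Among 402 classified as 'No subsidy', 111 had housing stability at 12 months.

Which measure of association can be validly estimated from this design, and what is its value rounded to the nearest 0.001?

1.365

From the description: a = 25, b = 48, c = 111, d = 291.
This is a case-control study: participants were sampled on outcome status, so risks in the source population cannot be estimated directly — relative risk is not valid here. The odds ratio is the appropriate measure.
OR = (a·d)/(b·c) = (25 × 291) / (48 × 111) = 7275 / 5328 = 1.36543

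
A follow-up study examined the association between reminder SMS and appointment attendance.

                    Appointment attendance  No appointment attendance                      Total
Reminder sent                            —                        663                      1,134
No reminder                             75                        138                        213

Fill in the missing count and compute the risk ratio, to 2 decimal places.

The missing cell is in the exposed row: 1134 − 663 = 471.
So a = 471, b = 663, c = 75, d = 138.
RR = [a/(a+b)] / [c/(c+d)] = (471/1134) / (75/213) = 0.41534/0.35211 = 1.17958

1.18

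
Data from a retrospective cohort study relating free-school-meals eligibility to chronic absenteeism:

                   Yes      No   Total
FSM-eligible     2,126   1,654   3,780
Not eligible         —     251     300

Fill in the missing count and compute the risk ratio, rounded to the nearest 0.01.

3.44

The missing cell is in the unexposed row: 300 − 251 = 49.
So a = 2126, b = 1654, c = 49, d = 251.
RR = [a/(a+b)] / [c/(c+d)] = (2126/3780) / (49/300) = 0.56243/0.16333 = 3.44347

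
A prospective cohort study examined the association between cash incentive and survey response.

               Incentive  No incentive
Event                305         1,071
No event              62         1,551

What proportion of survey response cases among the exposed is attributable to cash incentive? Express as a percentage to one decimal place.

Reading the table with exposure as columns: a = 305 (Incentive, case), b = 62 (Incentive, non-case), c = 1071 (No incentive, case), d = 1551.
Risk in exposed = 305/367 = 0.83106; risk in unexposed = 1071/2622 = 0.40847.
RR = 0.83106/0.40847 = 2.03459
AR% = (RR − 1)/RR × 100 = (2.03459 − 1)/2.03459 × 100 = 50.8501%

50.9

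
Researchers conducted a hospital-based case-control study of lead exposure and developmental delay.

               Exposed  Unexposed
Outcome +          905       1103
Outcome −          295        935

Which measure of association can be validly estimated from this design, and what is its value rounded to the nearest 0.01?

2.60

Reading the table with exposure as columns: a = 905 (Exposed, case), b = 295 (Exposed, non-case), c = 1103 (Unexposed, case), d = 935.
This is a hospital-based case-control study: participants were sampled on outcome status, so risks in the source population cannot be estimated directly — relative risk is not valid here. The odds ratio is the appropriate measure.
OR = (a·d)/(b·c) = (905 × 935) / (295 × 1103) = 846175 / 325385 = 2.60053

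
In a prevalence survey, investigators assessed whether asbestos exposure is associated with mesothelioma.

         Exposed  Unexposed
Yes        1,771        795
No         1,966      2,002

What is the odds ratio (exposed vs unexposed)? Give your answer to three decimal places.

Reading the table with exposure as columns: a = 1771 (Exposed, case), b = 1966 (Exposed, non-case), c = 795 (Unexposed, case), d = 2002.
OR = (a·d)/(b·c) = (1771 × 2002) / (1966 × 795) = 3545542 / 1562970 = 2.26846
The odds of mesothelioma are about 2.27 times as high in the exposed group.

2.268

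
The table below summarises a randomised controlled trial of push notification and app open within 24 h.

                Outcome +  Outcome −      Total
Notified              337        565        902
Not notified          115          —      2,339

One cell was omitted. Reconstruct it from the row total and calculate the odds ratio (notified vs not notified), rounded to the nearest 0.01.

The missing cell is in the unexposed row: 2339 − 115 = 2224.
So a = 337, b = 565, c = 115, d = 2224.
OR = (a·d)/(b·c) = (337 × 2224) / (565 × 115) = 749488 / 64975 = 11.53502

11.54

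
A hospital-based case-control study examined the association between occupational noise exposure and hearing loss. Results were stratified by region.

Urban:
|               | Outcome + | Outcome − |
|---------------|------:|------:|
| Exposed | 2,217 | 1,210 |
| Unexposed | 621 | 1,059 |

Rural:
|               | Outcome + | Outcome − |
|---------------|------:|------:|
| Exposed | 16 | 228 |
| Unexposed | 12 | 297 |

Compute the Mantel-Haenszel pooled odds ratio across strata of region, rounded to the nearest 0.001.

OR_MH = Σ(aᵢdᵢ/nᵢ) / Σ(bᵢcᵢ/nᵢ), where nᵢ is the stratum total.
Stratum 1 (Urban): n = 5107; a·d/n = 2217·1059/5107 = 459.7225; b·c/n = 1210·621/5107 = 147.1333
Stratum 2 (Rural): n = 553; a·d/n = 16·297/553 = 8.5931; b·c/n = 228·12/553 = 4.9476
OR_MH = (459.7225 + 8.5931) / (147.1333 + 4.9476) = 468.3157 / 152.0809 = 3.07939

3.079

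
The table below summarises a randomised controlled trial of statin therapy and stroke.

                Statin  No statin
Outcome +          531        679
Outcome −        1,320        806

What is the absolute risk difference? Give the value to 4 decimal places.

Reading the table with exposure as columns: a = 531 (Statin, case), b = 1320 (Statin, non-case), c = 679 (No statin, case), d = 806.
Risk in exposed = 531/1851 = 0.286872; risk in unexposed = 679/1485 = 0.457239.
Risk difference = 0.286872 − 0.457239 = -0.170367

-0.1704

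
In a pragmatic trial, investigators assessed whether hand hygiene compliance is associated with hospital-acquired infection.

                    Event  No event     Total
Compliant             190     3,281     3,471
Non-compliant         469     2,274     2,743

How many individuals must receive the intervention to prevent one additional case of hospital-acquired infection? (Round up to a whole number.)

Risk in treated group = 190/3471 = 0.05474; risk in control = 469/2743 = 0.17098.
Absolute risk reduction = 0.17098 − 0.05474 = 0.11624
NNT = 1 / ARR = 1 / 0.11624 = 8.603 → round up → 9

9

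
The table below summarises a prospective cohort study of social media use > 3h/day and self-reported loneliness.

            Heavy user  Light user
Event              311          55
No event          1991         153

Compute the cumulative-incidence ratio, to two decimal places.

0.51

Reading the table with exposure as columns: a = 311 (Heavy user, case), b = 1991 (Heavy user, non-case), c = 55 (Light user, case), d = 153.
Risk in exposed = 311/2302 = 0.13510; risk in unexposed = 55/208 = 0.26442.
RR = 0.13510 / 0.26442 = 0.51092
The risk is 49% lower among the exposed than among the unexposed.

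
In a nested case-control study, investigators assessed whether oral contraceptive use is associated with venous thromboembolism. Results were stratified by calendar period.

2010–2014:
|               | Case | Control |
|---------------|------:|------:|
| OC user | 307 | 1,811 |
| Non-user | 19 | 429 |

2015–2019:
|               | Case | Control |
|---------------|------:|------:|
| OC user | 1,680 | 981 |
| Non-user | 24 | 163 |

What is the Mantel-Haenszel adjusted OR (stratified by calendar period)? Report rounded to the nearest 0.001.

6.804

OR_MH = Σ(aᵢdᵢ/nᵢ) / Σ(bᵢcᵢ/nᵢ), where nᵢ is the stratum total.
Stratum 1 (2010–2014): n = 2566; a·d/n = 307·429/2566 = 51.3262; b·c/n = 1811·19/2566 = 13.4096
Stratum 2 (2015–2019): n = 2848; a·d/n = 1680·163/2848 = 96.1517; b·c/n = 981·24/2848 = 8.2669
OR_MH = (51.3262 + 96.1517) / (13.4096 + 8.2669) = 147.4779 / 21.6764 = 6.80360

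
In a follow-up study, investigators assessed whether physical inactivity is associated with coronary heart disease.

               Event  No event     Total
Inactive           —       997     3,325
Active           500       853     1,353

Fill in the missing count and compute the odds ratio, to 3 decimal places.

The missing cell is in the exposed row: 3325 − 997 = 2328.
So a = 2328, b = 997, c = 500, d = 853.
OR = (a·d)/(b·c) = (2328 × 853) / (997 × 500) = 1985784 / 498500 = 3.98352

3.984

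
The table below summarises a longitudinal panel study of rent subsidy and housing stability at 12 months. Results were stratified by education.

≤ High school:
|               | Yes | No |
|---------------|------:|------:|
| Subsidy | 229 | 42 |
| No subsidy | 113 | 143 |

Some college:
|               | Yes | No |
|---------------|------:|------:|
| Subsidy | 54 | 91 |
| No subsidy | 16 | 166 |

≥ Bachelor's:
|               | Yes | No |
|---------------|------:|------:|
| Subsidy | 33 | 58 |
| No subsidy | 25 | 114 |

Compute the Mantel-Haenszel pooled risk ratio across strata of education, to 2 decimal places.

2.15

RR_MH = Σ(aᵢ·n₀ᵢ/nᵢ) / Σ(cᵢ·n₁ᵢ/nᵢ), with n₁ᵢ = aᵢ+bᵢ (exposed), n₀ᵢ = cᵢ+dᵢ (unexposed), nᵢ = n₁ᵢ+n₀ᵢ.
Stratum 1 (≤ High school): n₁ = 271, n₀ = 256, n = 527; a·n₀/n = 229·256/527 = 111.2410; c·n₁/n = 113·271/527 = 58.1082
Stratum 2 (Some college): n₁ = 145, n₀ = 182, n = 327; a·n₀/n = 54·182/327 = 30.0550; c·n₁/n = 16·145/327 = 7.0948
Stratum 3 (≥ Bachelor's): n₁ = 91, n₀ = 139, n = 230; a·n₀/n = 33·139/230 = 19.9435; c·n₁/n = 25·91/230 = 9.8913
RR_MH = (111.2410 + 30.0550 + 19.9435) / (58.1082 + 7.0948 + 9.8913) = 161.2395 / 75.0943 = 2.14716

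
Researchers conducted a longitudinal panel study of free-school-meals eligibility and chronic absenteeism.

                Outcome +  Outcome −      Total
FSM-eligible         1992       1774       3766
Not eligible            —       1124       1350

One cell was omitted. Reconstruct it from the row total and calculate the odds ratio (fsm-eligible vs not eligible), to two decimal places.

The missing cell is in the unexposed row: 1350 − 1124 = 226.
So a = 1992, b = 1774, c = 226, d = 1124.
OR = (a·d)/(b·c) = (1992 × 1124) / (1774 × 226) = 2239008 / 400924 = 5.58462

5.58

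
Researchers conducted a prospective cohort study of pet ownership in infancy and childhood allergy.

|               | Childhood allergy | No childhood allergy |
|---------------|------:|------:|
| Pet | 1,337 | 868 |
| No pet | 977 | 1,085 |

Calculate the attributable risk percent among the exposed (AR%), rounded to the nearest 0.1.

21.9

Cells: a = 1337, b = 868, c = 977, d = 1085.
Risk in exposed = 1337/2205 = 0.60635; risk in unexposed = 977/2062 = 0.47381.
RR = 0.60635/0.47381 = 1.27973
AR% = (RR − 1)/RR × 100 = (1.27973 − 1)/1.27973 × 100 = 21.8583%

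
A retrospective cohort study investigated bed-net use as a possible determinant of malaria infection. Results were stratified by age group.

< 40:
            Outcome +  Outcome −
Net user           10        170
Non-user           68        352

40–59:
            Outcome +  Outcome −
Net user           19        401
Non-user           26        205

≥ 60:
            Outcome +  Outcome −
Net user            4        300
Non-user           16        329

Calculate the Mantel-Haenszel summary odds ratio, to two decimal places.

OR_MH = Σ(aᵢdᵢ/nᵢ) / Σ(bᵢcᵢ/nᵢ), where nᵢ is the stratum total.
Stratum 1 (< 40): n = 600; a·d/n = 10·352/600 = 5.8667; b·c/n = 170·68/600 = 19.2667
Stratum 2 (40–59): n = 651; a·d/n = 19·205/651 = 5.9831; b·c/n = 401·26/651 = 16.0154
Stratum 3 (≥ 60): n = 649; a·d/n = 4·329/649 = 2.0277; b·c/n = 300·16/649 = 7.3960
OR_MH = (5.8667 + 5.9831 + 2.0277) / (19.2667 + 16.0154 + 7.3960) = 13.8775 / 42.6780 = 0.32517

0.33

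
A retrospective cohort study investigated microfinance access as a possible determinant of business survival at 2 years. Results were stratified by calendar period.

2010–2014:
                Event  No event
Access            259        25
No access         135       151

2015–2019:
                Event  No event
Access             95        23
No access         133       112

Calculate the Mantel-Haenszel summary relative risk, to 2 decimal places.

1.76

RR_MH = Σ(aᵢ·n₀ᵢ/nᵢ) / Σ(cᵢ·n₁ᵢ/nᵢ), with n₁ᵢ = aᵢ+bᵢ (exposed), n₀ᵢ = cᵢ+dᵢ (unexposed), nᵢ = n₁ᵢ+n₀ᵢ.
Stratum 1 (2010–2014): n₁ = 284, n₀ = 286, n = 570; a·n₀/n = 259·286/570 = 129.9544; c·n₁/n = 135·284/570 = 67.2632
Stratum 2 (2015–2019): n₁ = 118, n₀ = 245, n = 363; a·n₀/n = 95·245/363 = 64.1185; c·n₁/n = 133·118/363 = 43.2342
RR_MH = (129.9544 + 64.1185) / (67.2632 + 43.2342) = 194.0728 / 110.4973 = 1.75636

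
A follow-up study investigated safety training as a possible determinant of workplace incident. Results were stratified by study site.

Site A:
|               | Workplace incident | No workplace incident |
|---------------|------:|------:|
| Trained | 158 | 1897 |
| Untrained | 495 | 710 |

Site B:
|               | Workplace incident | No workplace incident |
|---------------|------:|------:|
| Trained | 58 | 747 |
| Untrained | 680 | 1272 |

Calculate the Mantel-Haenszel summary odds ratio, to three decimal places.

0.130

OR_MH = Σ(aᵢdᵢ/nᵢ) / Σ(bᵢcᵢ/nᵢ), where nᵢ is the stratum total.
Stratum 1 (Site A): n = 3260; a·d/n = 158·710/3260 = 34.4110; b·c/n = 1897·495/3260 = 288.0414
Stratum 2 (Site B): n = 2757; a·d/n = 58·1272/2757 = 26.7595; b·c/n = 747·680/2757 = 184.2437
OR_MH = (34.4110 + 26.7595) / (288.0414 + 184.2437) = 61.1706 / 472.2852 = 0.12952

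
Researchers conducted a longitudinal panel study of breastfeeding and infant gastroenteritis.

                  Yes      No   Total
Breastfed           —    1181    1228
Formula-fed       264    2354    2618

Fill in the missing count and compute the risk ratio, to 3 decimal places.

0.380

The missing cell is in the exposed row: 1228 − 1181 = 47.
So a = 47, b = 1181, c = 264, d = 2354.
RR = [a/(a+b)] / [c/(c+d)] = (47/1228) / (264/2618) = 0.03827/0.10084 = 0.37955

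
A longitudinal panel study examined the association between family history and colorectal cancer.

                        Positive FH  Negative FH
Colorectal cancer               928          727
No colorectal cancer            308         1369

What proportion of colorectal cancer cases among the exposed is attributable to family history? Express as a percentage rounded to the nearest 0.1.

Reading the table with exposure as columns: a = 928 (Positive FH, case), b = 308 (Positive FH, non-case), c = 727 (Negative FH, case), d = 1369.
Risk in exposed = 928/1236 = 0.75081; risk in unexposed = 727/2096 = 0.34685.
RR = 0.75081/0.34685 = 2.16464
AR% = (RR − 1)/RR × 100 = (2.16464 − 1)/2.16464 × 100 = 53.8030%

53.8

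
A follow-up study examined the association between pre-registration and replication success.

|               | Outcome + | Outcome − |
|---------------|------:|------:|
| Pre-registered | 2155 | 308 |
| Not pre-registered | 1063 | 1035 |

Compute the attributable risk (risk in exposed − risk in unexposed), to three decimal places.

Cells: a = 2155, b = 308, c = 1063, d = 1035.
Risk in exposed = 2155/2463 = 0.874949; risk in unexposed = 1063/2098 = 0.506673.
Risk difference = 0.874949 − 0.506673 = 0.368276

0.368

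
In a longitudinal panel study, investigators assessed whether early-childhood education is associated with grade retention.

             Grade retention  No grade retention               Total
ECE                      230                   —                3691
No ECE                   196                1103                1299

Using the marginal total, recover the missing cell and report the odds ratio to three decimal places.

The missing cell is in the exposed row: 3691 − 230 = 3461.
So a = 230, b = 3461, c = 196, d = 1103.
OR = (a·d)/(b·c) = (230 × 1103) / (3461 × 196) = 253690 / 678356 = 0.37398

0.374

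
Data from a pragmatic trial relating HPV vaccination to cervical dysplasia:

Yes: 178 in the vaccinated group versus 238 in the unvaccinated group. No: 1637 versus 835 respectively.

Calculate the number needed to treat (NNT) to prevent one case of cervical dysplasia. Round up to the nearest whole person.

9

Risk in treated group = 178/1815 = 0.09807; risk in control = 238/1073 = 0.22181.
Absolute risk reduction = 0.22181 − 0.09807 = 0.12374
NNT = 1 / ARR = 1 / 0.12374 = 8.082 → round up → 9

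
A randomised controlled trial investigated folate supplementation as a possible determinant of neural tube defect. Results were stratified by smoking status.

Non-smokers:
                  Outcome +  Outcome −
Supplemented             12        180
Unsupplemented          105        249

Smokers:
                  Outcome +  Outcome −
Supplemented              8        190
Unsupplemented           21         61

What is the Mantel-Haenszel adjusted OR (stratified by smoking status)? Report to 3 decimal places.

OR_MH = Σ(aᵢdᵢ/nᵢ) / Σ(bᵢcᵢ/nᵢ), where nᵢ is the stratum total.
Stratum 1 (Non-smokers): n = 546; a·d/n = 12·249/546 = 5.4725; b·c/n = 180·105/546 = 34.6154
Stratum 2 (Smokers): n = 280; a·d/n = 8·61/280 = 1.7429; b·c/n = 190·21/280 = 14.2500
OR_MH = (5.4725 + 1.7429) / (34.6154 + 14.2500) = 7.2154 / 48.8654 = 0.14766

0.148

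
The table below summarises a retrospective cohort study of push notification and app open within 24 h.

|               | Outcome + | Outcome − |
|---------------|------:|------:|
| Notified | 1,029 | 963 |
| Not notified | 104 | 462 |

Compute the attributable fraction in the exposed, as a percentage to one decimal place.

Cells: a = 1029, b = 963, c = 104, d = 462.
Risk in exposed = 1029/1992 = 0.51657; risk in unexposed = 104/566 = 0.18375.
RR = 0.51657/0.18375 = 2.81131
AR% = (RR − 1)/RR × 100 = (2.81131 − 1)/2.81131 × 100 = 64.4294%

64.4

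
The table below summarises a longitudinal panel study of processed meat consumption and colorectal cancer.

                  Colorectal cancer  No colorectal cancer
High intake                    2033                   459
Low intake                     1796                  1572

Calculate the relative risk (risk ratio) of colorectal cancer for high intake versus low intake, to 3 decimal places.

1.530

Cells: a = 2033, b = 459, c = 1796, d = 1572.
Risk in exposed = 2033/2492 = 0.81581; risk in unexposed = 1796/3368 = 0.53325.
RR = 0.81581 / 0.53325 = 1.52987
The risk among the exposed is 1.53 times that among the unexposed.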